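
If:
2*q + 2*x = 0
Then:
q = -x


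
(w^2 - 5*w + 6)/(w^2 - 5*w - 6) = (-w^2 + 5*w - 6)/(-w^2 + 5*w + 6)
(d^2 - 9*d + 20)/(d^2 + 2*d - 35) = (d - 4)/(d + 7)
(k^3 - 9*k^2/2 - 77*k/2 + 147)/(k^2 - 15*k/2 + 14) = (k^2 - k - 42)/(k - 4)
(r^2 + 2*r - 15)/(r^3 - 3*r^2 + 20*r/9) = 9*(r^2 + 2*r - 15)/(r*(9*r^2 - 27*r + 20))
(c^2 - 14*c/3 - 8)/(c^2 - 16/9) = 3*(c - 6)/(3*c - 4)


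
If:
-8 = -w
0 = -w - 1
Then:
No Solution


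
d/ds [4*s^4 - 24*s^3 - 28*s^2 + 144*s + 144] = 16*s^3 - 72*s^2 - 56*s + 144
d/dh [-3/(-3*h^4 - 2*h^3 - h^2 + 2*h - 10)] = 6*(-6*h^3 - 3*h^2 - h + 1)/(3*h^4 + 2*h^3 + h^2 - 2*h + 10)^2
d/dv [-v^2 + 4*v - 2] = 4 - 2*v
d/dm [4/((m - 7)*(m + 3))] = 8*(2 - m)/(m^4 - 8*m^3 - 26*m^2 + 168*m + 441)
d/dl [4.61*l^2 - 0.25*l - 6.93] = 9.22*l - 0.25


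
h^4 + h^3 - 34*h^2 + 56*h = h*(h - 4)*(h - 2)*(h + 7)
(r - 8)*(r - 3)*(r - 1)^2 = r^4 - 13*r^3 + 47*r^2 - 59*r + 24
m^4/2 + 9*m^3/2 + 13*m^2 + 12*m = m*(m/2 + 1)*(m + 3)*(m + 4)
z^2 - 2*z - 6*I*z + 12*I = (z - 2)*(z - 6*I)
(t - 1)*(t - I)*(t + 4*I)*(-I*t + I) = -I*t^4 + 3*t^3 + 2*I*t^3 - 6*t^2 - 5*I*t^2 + 3*t + 8*I*t - 4*I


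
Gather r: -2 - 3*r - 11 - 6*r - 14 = -9*r - 27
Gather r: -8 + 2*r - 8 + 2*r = 4*r - 16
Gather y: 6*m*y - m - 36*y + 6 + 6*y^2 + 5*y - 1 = -m + 6*y^2 + y*(6*m - 31) + 5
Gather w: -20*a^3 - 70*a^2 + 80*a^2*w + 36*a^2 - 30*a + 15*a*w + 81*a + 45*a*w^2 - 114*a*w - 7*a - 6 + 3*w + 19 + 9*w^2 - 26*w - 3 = -20*a^3 - 34*a^2 + 44*a + w^2*(45*a + 9) + w*(80*a^2 - 99*a - 23) + 10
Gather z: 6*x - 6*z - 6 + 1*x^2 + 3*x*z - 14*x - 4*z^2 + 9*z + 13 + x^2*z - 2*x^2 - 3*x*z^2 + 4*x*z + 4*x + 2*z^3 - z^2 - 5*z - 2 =-x^2 - 4*x + 2*z^3 + z^2*(-3*x - 5) + z*(x^2 + 7*x - 2) + 5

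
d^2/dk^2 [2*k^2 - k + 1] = 4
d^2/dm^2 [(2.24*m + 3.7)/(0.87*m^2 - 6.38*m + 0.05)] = ((22.1444 - 11.6928*m)*(0.87*m^2 - 6.38*m + 0.05) + (1.74*m - 6.38)*(2.24*m + 3.7)*(3.48*m - 12.76))/(0.87*m^2 - 6.38*m + 0.05)^3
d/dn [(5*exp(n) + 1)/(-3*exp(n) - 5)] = -22*exp(n)/(3*exp(n) + 5)^2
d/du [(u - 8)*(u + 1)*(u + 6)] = 3*u^2 - 2*u - 50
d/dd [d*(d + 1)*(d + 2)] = 3*d^2 + 6*d + 2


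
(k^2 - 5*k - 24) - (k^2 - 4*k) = -k - 24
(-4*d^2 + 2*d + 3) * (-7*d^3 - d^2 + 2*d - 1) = 28*d^5 - 10*d^4 - 31*d^3 + 5*d^2 + 4*d - 3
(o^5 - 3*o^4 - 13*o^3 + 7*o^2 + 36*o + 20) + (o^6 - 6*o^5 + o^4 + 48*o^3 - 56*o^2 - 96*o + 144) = o^6 - 5*o^5 - 2*o^4 + 35*o^3 - 49*o^2 - 60*o + 164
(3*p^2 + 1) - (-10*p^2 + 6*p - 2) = 13*p^2 - 6*p + 3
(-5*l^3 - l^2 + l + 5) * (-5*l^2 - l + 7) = 25*l^5 + 10*l^4 - 39*l^3 - 33*l^2 + 2*l + 35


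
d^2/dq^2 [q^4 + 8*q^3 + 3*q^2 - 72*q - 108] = 12*q^2 + 48*q + 6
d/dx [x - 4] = 1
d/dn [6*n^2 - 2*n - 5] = 12*n - 2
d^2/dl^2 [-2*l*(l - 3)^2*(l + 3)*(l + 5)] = -40*l^3 - 48*l^2 + 288*l + 72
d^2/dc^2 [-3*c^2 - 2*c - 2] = -6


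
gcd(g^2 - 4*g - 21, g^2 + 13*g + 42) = 1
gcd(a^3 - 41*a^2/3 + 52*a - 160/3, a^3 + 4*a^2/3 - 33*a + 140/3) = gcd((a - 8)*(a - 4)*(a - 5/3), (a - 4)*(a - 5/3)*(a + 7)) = a^2 - 17*a/3 + 20/3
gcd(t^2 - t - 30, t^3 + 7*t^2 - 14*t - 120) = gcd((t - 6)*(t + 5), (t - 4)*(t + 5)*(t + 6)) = t + 5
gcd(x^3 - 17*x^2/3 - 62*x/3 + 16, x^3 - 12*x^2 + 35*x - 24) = x - 8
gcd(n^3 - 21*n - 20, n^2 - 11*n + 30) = n - 5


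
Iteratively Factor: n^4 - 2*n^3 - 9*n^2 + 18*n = (n + 3)*(n^3 - 5*n^2 + 6*n) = (n - 2)*(n + 3)*(n^2 - 3*n) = (n - 3)*(n - 2)*(n + 3)*(n)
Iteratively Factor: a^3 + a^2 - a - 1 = (a + 1)*(a^2 - 1) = (a - 1)*(a + 1)*(a + 1)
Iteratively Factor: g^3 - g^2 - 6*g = (g + 2)*(g^2 - 3*g) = g*(g + 2)*(g - 3)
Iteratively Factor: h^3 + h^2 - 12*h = (h - 3)*(h^2 + 4*h) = (h - 3)*(h + 4)*(h)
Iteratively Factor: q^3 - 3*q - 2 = (q + 1)*(q^2 - q - 2) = (q + 1)^2*(q - 2)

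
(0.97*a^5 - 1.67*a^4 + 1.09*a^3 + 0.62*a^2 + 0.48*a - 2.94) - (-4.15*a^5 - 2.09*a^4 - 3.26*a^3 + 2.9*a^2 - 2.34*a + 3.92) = 5.12*a^5 + 0.42*a^4 + 4.35*a^3 - 2.28*a^2 + 2.82*a - 6.86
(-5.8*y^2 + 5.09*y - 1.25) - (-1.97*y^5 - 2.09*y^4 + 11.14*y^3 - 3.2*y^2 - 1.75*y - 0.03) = 1.97*y^5 + 2.09*y^4 - 11.14*y^3 - 2.6*y^2 + 6.84*y - 1.22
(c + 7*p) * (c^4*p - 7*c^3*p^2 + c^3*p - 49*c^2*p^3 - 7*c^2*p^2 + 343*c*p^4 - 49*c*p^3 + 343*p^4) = c^5*p + c^4*p - 98*c^3*p^3 - 98*c^2*p^3 + 2401*c*p^5 + 2401*p^5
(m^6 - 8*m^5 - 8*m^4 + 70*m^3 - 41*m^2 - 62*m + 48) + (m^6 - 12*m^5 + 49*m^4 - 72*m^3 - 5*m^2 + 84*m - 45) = 2*m^6 - 20*m^5 + 41*m^4 - 2*m^3 - 46*m^2 + 22*m + 3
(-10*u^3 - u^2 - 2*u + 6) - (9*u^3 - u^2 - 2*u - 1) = 7 - 19*u^3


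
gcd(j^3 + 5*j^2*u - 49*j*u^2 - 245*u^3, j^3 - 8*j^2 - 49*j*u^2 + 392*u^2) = -j^2 + 49*u^2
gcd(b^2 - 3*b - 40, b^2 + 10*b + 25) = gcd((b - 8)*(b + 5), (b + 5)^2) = b + 5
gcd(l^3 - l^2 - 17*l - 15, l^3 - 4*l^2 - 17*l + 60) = l - 5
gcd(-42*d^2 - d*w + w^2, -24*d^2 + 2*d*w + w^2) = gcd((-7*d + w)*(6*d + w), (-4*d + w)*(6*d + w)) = 6*d + w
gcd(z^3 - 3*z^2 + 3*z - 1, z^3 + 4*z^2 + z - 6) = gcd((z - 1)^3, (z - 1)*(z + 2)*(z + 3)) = z - 1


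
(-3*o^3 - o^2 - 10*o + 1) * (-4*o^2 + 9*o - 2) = 12*o^5 - 23*o^4 + 37*o^3 - 92*o^2 + 29*o - 2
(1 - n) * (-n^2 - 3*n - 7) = n^3 + 2*n^2 + 4*n - 7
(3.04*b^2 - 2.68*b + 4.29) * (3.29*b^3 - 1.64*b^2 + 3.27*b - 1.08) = 10.0016*b^5 - 13.8028*b^4 + 28.4501*b^3 - 19.0824*b^2 + 16.9227*b - 4.6332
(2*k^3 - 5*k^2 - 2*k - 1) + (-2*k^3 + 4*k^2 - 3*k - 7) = -k^2 - 5*k - 8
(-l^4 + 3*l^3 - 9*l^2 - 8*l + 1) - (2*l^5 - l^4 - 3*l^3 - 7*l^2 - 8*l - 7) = -2*l^5 + 6*l^3 - 2*l^2 + 8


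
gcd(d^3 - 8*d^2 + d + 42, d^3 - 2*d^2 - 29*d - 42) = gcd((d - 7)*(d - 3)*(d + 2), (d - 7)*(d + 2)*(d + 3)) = d^2 - 5*d - 14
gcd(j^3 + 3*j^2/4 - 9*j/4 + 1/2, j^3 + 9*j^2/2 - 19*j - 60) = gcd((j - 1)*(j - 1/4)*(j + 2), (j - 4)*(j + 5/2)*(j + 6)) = 1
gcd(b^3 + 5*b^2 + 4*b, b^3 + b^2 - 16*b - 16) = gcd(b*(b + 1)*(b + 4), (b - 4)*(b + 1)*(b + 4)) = b^2 + 5*b + 4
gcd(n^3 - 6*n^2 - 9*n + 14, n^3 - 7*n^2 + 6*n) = n - 1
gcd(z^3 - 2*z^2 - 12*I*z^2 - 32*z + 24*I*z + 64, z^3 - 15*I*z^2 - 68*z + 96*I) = z^2 - 12*I*z - 32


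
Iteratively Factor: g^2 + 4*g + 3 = (g + 3)*(g + 1)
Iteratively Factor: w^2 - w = (w)*(w - 1)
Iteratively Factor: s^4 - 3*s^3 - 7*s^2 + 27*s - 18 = (s + 3)*(s^3 - 6*s^2 + 11*s - 6) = (s - 2)*(s + 3)*(s^2 - 4*s + 3) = (s - 2)*(s - 1)*(s + 3)*(s - 3)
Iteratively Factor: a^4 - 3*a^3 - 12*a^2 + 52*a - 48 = (a - 2)*(a^3 - a^2 - 14*a + 24) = (a - 2)*(a + 4)*(a^2 - 5*a + 6) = (a - 2)^2*(a + 4)*(a - 3)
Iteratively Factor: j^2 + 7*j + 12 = (j + 3)*(j + 4)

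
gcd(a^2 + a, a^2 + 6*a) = a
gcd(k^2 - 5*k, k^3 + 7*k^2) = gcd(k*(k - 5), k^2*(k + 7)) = k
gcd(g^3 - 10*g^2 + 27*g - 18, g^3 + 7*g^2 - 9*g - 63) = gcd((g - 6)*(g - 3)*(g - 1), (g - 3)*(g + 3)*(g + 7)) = g - 3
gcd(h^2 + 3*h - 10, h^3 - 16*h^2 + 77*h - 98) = h - 2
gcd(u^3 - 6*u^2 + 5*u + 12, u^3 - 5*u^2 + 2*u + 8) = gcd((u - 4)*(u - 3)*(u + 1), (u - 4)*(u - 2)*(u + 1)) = u^2 - 3*u - 4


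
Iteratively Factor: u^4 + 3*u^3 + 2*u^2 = (u)*(u^3 + 3*u^2 + 2*u) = u*(u + 2)*(u^2 + u) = u*(u + 1)*(u + 2)*(u)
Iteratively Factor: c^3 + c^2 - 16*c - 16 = (c + 1)*(c^2 - 16) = (c + 1)*(c + 4)*(c - 4)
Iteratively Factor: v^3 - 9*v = (v + 3)*(v^2 - 3*v) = v*(v + 3)*(v - 3)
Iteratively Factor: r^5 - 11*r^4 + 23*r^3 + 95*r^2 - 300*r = (r + 3)*(r^4 - 14*r^3 + 65*r^2 - 100*r) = (r - 5)*(r + 3)*(r^3 - 9*r^2 + 20*r) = (r - 5)^2*(r + 3)*(r^2 - 4*r) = r*(r - 5)^2*(r + 3)*(r - 4)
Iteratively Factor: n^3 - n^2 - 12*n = (n - 4)*(n^2 + 3*n) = n*(n - 4)*(n + 3)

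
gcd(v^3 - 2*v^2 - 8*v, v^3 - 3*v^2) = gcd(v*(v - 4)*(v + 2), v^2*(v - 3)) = v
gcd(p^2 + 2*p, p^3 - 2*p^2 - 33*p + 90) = 1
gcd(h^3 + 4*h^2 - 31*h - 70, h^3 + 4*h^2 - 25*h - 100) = h - 5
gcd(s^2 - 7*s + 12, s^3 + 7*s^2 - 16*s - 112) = s - 4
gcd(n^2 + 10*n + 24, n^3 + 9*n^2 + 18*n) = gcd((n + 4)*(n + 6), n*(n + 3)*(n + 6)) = n + 6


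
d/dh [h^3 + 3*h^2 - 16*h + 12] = 3*h^2 + 6*h - 16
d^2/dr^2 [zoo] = 0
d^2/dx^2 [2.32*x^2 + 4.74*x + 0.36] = 4.64000000000000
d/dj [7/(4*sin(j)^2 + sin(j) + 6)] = -7*(8*sin(j) + 1)*cos(j)/(4*sin(j)^2 + sin(j) + 6)^2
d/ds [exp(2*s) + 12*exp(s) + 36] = 2*(exp(s) + 6)*exp(s)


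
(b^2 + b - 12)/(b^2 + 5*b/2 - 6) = 2*(b - 3)/(2*b - 3)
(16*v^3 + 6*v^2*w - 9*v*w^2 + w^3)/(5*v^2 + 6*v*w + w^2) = (16*v^2 - 10*v*w + w^2)/(5*v + w)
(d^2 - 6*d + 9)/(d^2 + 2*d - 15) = (d - 3)/(d + 5)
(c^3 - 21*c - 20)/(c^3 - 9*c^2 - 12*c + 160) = (c + 1)/(c - 8)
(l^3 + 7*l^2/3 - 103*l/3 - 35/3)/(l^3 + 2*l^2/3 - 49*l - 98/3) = (3*l^2 - 14*l - 5)/(3*l^2 - 19*l - 14)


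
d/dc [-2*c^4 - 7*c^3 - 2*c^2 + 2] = c*(-8*c^2 - 21*c - 4)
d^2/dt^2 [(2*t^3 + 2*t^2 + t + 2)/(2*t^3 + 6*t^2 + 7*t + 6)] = 8*(-4*t^6 - 18*t^5 - 36*t^4 - 3*t^3 + 66*t^2 + 72*t + 14)/(8*t^9 + 72*t^8 + 300*t^7 + 792*t^6 + 1482*t^5 + 2034*t^4 + 2071*t^3 + 1530*t^2 + 756*t + 216)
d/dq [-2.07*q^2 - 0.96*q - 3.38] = -4.14*q - 0.96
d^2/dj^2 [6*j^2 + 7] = 12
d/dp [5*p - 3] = 5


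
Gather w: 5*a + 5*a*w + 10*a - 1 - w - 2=15*a + w*(5*a - 1) - 3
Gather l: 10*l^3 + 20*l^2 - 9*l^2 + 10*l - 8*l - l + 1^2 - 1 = 10*l^3 + 11*l^2 + l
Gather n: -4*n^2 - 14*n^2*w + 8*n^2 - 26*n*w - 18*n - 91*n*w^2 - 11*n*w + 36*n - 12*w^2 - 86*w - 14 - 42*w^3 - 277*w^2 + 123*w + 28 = n^2*(4 - 14*w) + n*(-91*w^2 - 37*w + 18) - 42*w^3 - 289*w^2 + 37*w + 14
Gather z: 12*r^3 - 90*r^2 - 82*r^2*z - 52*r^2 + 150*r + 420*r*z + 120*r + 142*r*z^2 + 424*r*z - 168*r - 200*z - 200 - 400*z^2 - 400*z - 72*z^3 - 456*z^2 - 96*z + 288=12*r^3 - 142*r^2 + 102*r - 72*z^3 + z^2*(142*r - 856) + z*(-82*r^2 + 844*r - 696) + 88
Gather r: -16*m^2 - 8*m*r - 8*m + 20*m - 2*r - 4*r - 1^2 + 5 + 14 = -16*m^2 + 12*m + r*(-8*m - 6) + 18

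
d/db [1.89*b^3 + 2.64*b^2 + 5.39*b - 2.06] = 5.67*b^2 + 5.28*b + 5.39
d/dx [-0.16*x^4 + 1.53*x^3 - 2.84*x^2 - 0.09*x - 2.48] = -0.64*x^3 + 4.59*x^2 - 5.68*x - 0.09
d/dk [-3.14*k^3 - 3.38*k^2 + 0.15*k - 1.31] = -9.42*k^2 - 6.76*k + 0.15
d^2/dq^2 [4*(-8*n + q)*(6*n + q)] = 8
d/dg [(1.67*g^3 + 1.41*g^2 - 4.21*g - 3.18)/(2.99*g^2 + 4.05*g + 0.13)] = (4.9933*g^4 + 13.527*g^3 + 18.9497*g^2 + 19.383*g + 12.3317)/(8.9401*g^4 + 24.219*g^3 + 17.1799*g^2 + 1.053*g + 0.0169)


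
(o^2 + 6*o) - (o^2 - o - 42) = 7*o + 42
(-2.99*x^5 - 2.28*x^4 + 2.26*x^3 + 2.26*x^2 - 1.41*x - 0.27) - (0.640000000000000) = -2.99*x^5 - 2.28*x^4 + 2.26*x^3 + 2.26*x^2 - 1.41*x - 0.91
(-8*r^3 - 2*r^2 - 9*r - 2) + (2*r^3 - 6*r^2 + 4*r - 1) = -6*r^3 - 8*r^2 - 5*r - 3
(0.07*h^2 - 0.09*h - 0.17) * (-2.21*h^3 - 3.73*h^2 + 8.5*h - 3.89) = -0.1547*h^5 - 0.0622*h^4 + 1.3064*h^3 - 0.4032*h^2 - 1.0949*h + 0.6613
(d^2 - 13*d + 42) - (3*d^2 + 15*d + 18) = -2*d^2 - 28*d + 24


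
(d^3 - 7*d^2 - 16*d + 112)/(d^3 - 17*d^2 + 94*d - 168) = (d + 4)/(d - 6)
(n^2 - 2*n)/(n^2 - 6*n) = (n - 2)/(n - 6)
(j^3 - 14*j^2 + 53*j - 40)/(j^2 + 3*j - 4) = (j^2 - 13*j + 40)/(j + 4)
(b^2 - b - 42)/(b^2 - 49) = (b + 6)/(b + 7)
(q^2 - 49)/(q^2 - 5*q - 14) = (q + 7)/(q + 2)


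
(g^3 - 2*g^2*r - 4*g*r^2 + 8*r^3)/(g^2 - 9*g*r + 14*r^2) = (-g^2 + 4*r^2)/(-g + 7*r)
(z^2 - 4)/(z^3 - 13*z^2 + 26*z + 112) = (z - 2)/(z^2 - 15*z + 56)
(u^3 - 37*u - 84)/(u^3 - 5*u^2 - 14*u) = (u^2 + 7*u + 12)/(u*(u + 2))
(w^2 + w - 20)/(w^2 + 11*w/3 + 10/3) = 3*(w^2 + w - 20)/(3*w^2 + 11*w + 10)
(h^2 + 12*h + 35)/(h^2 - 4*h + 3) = (h^2 + 12*h + 35)/(h^2 - 4*h + 3)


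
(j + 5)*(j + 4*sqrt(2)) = j^2 + 5*j + 4*sqrt(2)*j + 20*sqrt(2)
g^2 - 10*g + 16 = (g - 8)*(g - 2)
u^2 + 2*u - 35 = (u - 5)*(u + 7)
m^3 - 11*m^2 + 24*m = m*(m - 8)*(m - 3)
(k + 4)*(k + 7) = k^2 + 11*k + 28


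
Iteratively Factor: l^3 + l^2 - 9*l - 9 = (l + 1)*(l^2 - 9) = (l - 3)*(l + 1)*(l + 3)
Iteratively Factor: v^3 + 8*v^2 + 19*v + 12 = (v + 1)*(v^2 + 7*v + 12) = (v + 1)*(v + 3)*(v + 4)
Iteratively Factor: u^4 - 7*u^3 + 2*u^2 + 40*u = (u - 4)*(u^3 - 3*u^2 - 10*u) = u*(u - 4)*(u^2 - 3*u - 10) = u*(u - 5)*(u - 4)*(u + 2)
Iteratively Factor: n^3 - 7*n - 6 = (n - 3)*(n^2 + 3*n + 2) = (n - 3)*(n + 2)*(n + 1)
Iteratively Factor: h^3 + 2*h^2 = (h + 2)*(h^2) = h*(h + 2)*(h)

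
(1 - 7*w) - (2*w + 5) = -9*w - 4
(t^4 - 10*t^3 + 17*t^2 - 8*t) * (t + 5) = t^5 - 5*t^4 - 33*t^3 + 77*t^2 - 40*t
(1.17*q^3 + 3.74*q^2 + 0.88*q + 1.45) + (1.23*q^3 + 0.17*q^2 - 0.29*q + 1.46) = 2.4*q^3 + 3.91*q^2 + 0.59*q + 2.91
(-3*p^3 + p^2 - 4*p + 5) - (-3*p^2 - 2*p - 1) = -3*p^3 + 4*p^2 - 2*p + 6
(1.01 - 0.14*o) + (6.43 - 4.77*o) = 7.44 - 4.91*o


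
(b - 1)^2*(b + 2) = b^3 - 3*b + 2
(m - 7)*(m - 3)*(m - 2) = m^3 - 12*m^2 + 41*m - 42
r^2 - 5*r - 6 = (r - 6)*(r + 1)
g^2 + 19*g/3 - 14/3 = (g - 2/3)*(g + 7)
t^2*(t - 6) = t^3 - 6*t^2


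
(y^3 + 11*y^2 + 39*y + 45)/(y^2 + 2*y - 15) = (y^2 + 6*y + 9)/(y - 3)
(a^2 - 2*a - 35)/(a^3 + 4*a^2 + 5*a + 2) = (a^2 - 2*a - 35)/(a^3 + 4*a^2 + 5*a + 2)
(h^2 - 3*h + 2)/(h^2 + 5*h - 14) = (h - 1)/(h + 7)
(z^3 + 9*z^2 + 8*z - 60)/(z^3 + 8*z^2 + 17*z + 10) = (z^2 + 4*z - 12)/(z^2 + 3*z + 2)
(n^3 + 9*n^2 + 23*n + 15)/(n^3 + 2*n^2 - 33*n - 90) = (n + 1)/(n - 6)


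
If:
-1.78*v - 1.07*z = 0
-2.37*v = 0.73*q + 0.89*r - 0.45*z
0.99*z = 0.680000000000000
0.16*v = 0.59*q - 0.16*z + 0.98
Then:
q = -1.59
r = 2.75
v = -0.41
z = 0.69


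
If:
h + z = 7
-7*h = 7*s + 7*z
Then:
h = 7 - z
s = -7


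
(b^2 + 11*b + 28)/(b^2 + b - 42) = (b + 4)/(b - 6)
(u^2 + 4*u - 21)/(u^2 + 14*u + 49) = (u - 3)/(u + 7)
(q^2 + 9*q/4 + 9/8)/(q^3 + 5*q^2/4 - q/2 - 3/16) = 2*(4*q + 3)/(8*q^2 - 2*q - 1)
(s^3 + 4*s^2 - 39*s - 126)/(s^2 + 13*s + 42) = (s^2 - 3*s - 18)/(s + 6)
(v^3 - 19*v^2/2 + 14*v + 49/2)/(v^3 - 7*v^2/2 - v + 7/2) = (v - 7)/(v - 1)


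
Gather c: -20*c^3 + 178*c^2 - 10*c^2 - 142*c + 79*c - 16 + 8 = -20*c^3 + 168*c^2 - 63*c - 8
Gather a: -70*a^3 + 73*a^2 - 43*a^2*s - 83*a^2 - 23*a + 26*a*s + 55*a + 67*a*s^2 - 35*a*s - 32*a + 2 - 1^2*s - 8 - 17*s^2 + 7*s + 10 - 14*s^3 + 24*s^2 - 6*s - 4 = -70*a^3 + a^2*(-43*s - 10) + a*(67*s^2 - 9*s) - 14*s^3 + 7*s^2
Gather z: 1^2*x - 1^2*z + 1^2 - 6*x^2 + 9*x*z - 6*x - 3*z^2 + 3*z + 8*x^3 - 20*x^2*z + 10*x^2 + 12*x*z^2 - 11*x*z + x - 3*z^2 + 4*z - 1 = 8*x^3 + 4*x^2 - 4*x + z^2*(12*x - 6) + z*(-20*x^2 - 2*x + 6)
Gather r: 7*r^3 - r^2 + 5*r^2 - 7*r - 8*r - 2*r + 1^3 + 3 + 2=7*r^3 + 4*r^2 - 17*r + 6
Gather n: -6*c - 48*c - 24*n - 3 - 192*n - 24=-54*c - 216*n - 27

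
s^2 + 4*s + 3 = (s + 1)*(s + 3)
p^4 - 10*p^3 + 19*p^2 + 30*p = p*(p - 6)*(p - 5)*(p + 1)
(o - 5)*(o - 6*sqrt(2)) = o^2 - 6*sqrt(2)*o - 5*o + 30*sqrt(2)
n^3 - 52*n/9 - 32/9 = (n - 8/3)*(n + 2/3)*(n + 2)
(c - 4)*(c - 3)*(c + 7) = c^3 - 37*c + 84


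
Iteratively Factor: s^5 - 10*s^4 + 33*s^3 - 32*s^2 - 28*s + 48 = (s - 3)*(s^4 - 7*s^3 + 12*s^2 + 4*s - 16) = (s - 4)*(s - 3)*(s^3 - 3*s^2 + 4) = (s - 4)*(s - 3)*(s + 1)*(s^2 - 4*s + 4) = (s - 4)*(s - 3)*(s - 2)*(s + 1)*(s - 2)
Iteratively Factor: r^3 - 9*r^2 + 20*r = (r)*(r^2 - 9*r + 20) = r*(r - 5)*(r - 4)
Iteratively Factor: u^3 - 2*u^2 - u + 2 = (u + 1)*(u^2 - 3*u + 2) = (u - 2)*(u + 1)*(u - 1)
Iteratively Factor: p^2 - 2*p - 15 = (p + 3)*(p - 5)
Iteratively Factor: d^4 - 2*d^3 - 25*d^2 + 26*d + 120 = (d + 4)*(d^3 - 6*d^2 - d + 30) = (d - 5)*(d + 4)*(d^2 - d - 6) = (d - 5)*(d + 2)*(d + 4)*(d - 3)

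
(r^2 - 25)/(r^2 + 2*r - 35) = (r + 5)/(r + 7)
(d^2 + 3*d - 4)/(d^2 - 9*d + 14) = (d^2 + 3*d - 4)/(d^2 - 9*d + 14)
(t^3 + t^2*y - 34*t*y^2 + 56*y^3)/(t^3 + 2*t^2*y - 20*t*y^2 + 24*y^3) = (-t^2 - 3*t*y + 28*y^2)/(-t^2 - 4*t*y + 12*y^2)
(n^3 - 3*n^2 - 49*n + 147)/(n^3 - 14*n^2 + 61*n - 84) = (n + 7)/(n - 4)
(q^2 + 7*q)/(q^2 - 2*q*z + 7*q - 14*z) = q/(q - 2*z)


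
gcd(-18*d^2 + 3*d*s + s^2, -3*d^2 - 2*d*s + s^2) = -3*d + s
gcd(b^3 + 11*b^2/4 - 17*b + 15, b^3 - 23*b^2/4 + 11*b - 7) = b - 2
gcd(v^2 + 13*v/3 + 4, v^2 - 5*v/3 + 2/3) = 1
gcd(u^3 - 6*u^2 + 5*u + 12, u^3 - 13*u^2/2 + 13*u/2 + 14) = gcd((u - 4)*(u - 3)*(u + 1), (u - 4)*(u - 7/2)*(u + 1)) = u^2 - 3*u - 4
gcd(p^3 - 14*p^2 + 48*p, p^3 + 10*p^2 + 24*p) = p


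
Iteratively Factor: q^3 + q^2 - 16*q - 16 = (q + 1)*(q^2 - 16) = (q - 4)*(q + 1)*(q + 4)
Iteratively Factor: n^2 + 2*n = (n + 2)*(n)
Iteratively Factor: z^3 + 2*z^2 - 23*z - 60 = (z + 3)*(z^2 - z - 20) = (z + 3)*(z + 4)*(z - 5)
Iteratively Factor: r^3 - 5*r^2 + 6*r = (r - 2)*(r^2 - 3*r) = r*(r - 2)*(r - 3)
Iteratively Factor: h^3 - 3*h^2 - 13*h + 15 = (h - 5)*(h^2 + 2*h - 3) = (h - 5)*(h + 3)*(h - 1)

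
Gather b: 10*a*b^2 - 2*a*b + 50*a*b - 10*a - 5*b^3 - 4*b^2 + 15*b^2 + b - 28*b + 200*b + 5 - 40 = -10*a - 5*b^3 + b^2*(10*a + 11) + b*(48*a + 173) - 35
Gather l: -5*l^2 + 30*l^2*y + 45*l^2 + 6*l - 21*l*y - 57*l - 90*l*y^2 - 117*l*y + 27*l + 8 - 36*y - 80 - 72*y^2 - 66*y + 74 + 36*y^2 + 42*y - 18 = l^2*(30*y + 40) + l*(-90*y^2 - 138*y - 24) - 36*y^2 - 60*y - 16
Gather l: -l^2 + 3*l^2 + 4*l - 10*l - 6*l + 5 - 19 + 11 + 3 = 2*l^2 - 12*l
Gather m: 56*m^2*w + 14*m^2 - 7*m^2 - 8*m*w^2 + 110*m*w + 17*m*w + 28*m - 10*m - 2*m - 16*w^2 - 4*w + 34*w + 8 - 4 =m^2*(56*w + 7) + m*(-8*w^2 + 127*w + 16) - 16*w^2 + 30*w + 4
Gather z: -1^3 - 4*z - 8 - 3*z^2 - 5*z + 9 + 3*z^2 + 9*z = 0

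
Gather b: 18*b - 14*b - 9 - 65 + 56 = 4*b - 18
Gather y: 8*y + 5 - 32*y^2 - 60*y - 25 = -32*y^2 - 52*y - 20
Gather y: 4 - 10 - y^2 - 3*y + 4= -y^2 - 3*y - 2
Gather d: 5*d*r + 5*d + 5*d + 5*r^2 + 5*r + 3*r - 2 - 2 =d*(5*r + 10) + 5*r^2 + 8*r - 4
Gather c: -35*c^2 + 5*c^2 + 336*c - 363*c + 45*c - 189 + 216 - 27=-30*c^2 + 18*c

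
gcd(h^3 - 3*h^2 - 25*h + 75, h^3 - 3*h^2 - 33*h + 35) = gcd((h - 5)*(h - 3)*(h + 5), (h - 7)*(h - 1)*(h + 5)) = h + 5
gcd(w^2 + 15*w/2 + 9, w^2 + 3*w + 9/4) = w + 3/2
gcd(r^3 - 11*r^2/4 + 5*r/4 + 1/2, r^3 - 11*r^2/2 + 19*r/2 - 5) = r^2 - 3*r + 2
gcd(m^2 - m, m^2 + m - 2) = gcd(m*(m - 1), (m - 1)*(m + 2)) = m - 1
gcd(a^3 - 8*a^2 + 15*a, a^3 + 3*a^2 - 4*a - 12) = 1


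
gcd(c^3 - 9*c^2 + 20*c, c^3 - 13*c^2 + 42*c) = c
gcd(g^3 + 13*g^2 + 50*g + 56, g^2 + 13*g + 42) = g + 7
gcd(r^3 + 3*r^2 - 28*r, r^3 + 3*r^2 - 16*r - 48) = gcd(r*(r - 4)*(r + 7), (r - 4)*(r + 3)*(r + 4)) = r - 4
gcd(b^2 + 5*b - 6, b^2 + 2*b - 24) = b + 6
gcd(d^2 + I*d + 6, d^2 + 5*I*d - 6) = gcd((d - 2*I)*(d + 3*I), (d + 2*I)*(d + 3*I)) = d + 3*I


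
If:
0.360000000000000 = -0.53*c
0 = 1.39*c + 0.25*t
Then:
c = -0.68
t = 3.78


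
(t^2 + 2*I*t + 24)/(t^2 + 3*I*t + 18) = (t - 4*I)/(t - 3*I)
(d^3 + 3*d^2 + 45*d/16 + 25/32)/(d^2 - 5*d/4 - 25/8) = (8*d^2 + 14*d + 5)/(4*(2*d - 5))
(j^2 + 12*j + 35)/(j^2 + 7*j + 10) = (j + 7)/(j + 2)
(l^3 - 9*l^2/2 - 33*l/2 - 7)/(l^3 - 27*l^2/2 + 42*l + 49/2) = (l + 2)/(l - 7)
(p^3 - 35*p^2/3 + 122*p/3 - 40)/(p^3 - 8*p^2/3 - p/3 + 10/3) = (p^2 - 10*p + 24)/(p^2 - p - 2)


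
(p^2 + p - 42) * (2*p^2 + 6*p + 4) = 2*p^4 + 8*p^3 - 74*p^2 - 248*p - 168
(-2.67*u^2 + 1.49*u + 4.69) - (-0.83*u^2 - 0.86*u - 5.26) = -1.84*u^2 + 2.35*u + 9.95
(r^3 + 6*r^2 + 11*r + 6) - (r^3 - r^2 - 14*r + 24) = 7*r^2 + 25*r - 18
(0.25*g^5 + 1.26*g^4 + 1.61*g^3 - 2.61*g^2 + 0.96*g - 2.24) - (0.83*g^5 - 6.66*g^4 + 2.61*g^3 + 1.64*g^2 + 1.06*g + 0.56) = -0.58*g^5 + 7.92*g^4 - 1.0*g^3 - 4.25*g^2 - 0.1*g - 2.8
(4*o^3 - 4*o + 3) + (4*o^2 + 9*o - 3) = 4*o^3 + 4*o^2 + 5*o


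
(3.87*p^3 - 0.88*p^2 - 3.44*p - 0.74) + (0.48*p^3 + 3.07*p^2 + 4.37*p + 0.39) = 4.35*p^3 + 2.19*p^2 + 0.93*p - 0.35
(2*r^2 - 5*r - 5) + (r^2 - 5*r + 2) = 3*r^2 - 10*r - 3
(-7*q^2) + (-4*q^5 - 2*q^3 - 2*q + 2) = -4*q^5 - 2*q^3 - 7*q^2 - 2*q + 2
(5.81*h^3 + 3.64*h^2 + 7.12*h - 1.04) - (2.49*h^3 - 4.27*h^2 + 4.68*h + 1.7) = 3.32*h^3 + 7.91*h^2 + 2.44*h - 2.74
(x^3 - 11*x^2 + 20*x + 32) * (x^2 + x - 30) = x^5 - 10*x^4 - 21*x^3 + 382*x^2 - 568*x - 960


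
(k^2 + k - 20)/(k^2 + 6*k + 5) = (k - 4)/(k + 1)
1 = 1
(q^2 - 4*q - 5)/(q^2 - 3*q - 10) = (q + 1)/(q + 2)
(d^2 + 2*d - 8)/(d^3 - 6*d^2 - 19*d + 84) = (d - 2)/(d^2 - 10*d + 21)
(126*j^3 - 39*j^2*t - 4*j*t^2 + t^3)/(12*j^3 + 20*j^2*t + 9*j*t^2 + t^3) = (21*j^2 - 10*j*t + t^2)/(2*j^2 + 3*j*t + t^2)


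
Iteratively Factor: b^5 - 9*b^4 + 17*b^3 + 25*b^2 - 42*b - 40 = (b + 1)*(b^4 - 10*b^3 + 27*b^2 - 2*b - 40) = (b - 5)*(b + 1)*(b^3 - 5*b^2 + 2*b + 8) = (b - 5)*(b - 4)*(b + 1)*(b^2 - b - 2) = (b - 5)*(b - 4)*(b + 1)^2*(b - 2)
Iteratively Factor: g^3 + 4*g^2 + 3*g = (g + 1)*(g^2 + 3*g) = g*(g + 1)*(g + 3)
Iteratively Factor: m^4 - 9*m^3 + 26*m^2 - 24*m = (m - 3)*(m^3 - 6*m^2 + 8*m) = (m - 4)*(m - 3)*(m^2 - 2*m) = m*(m - 4)*(m - 3)*(m - 2)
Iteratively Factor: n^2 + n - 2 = (n + 2)*(n - 1)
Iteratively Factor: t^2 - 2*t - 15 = (t - 5)*(t + 3)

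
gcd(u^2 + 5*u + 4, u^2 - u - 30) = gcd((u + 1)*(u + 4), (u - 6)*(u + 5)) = 1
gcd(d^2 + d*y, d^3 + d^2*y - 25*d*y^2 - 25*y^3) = d + y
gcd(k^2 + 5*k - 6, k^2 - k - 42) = k + 6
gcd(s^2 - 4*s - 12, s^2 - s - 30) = s - 6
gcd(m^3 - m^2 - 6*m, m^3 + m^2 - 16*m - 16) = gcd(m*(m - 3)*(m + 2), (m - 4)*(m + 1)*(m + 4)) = 1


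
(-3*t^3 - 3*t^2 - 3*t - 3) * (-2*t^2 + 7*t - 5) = 6*t^5 - 15*t^4 - 6*t + 15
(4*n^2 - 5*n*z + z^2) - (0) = 4*n^2 - 5*n*z + z^2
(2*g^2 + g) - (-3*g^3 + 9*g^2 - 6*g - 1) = 3*g^3 - 7*g^2 + 7*g + 1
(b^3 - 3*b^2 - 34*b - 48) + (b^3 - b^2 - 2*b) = 2*b^3 - 4*b^2 - 36*b - 48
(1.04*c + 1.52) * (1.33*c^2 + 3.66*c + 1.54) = 1.3832*c^3 + 5.828*c^2 + 7.1648*c + 2.3408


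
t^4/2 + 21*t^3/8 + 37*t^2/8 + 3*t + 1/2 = (t/2 + 1)*(t + 1/4)*(t + 1)*(t + 2)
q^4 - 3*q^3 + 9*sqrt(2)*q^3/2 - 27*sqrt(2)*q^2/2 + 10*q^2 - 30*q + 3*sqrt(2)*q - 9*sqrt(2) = (q - 3)*(q + sqrt(2)/2)*(q + sqrt(2))*(q + 3*sqrt(2))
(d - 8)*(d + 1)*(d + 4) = d^3 - 3*d^2 - 36*d - 32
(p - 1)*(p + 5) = p^2 + 4*p - 5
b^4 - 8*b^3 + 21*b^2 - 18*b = b*(b - 3)^2*(b - 2)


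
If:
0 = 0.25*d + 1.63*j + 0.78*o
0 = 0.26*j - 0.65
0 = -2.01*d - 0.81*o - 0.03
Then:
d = 2.40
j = 2.50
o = -5.99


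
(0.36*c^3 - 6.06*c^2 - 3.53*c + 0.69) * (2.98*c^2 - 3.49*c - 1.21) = 1.0728*c^5 - 19.3152*c^4 + 10.1944*c^3 + 21.7085*c^2 + 1.8632*c - 0.8349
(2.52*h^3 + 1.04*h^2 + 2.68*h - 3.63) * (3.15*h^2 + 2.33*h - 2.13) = 7.938*h^5 + 9.1476*h^4 + 5.4976*h^3 - 7.4053*h^2 - 14.1663*h + 7.7319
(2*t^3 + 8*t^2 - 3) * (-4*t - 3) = -8*t^4 - 38*t^3 - 24*t^2 + 12*t + 9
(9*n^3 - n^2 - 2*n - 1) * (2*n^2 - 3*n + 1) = 18*n^5 - 29*n^4 + 8*n^3 + 3*n^2 + n - 1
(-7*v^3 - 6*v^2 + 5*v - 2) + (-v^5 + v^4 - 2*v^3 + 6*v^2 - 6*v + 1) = -v^5 + v^4 - 9*v^3 - v - 1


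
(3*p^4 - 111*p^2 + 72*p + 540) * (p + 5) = 3*p^5 + 15*p^4 - 111*p^3 - 483*p^2 + 900*p + 2700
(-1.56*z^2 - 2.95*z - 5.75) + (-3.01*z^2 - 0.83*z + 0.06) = -4.57*z^2 - 3.78*z - 5.69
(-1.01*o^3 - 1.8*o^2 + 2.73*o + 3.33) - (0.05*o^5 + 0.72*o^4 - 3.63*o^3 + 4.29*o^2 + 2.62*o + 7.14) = -0.05*o^5 - 0.72*o^4 + 2.62*o^3 - 6.09*o^2 + 0.11*o - 3.81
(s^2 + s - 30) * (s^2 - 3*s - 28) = s^4 - 2*s^3 - 61*s^2 + 62*s + 840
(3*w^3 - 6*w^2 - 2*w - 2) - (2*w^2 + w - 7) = 3*w^3 - 8*w^2 - 3*w + 5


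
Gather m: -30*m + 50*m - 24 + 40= 20*m + 16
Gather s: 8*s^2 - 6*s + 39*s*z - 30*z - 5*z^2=8*s^2 + s*(39*z - 6) - 5*z^2 - 30*z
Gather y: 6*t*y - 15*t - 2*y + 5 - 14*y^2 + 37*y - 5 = -15*t - 14*y^2 + y*(6*t + 35)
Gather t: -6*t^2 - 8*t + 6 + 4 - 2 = -6*t^2 - 8*t + 8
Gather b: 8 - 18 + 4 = -6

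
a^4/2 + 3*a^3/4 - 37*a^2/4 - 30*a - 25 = (a/2 + 1)*(a - 5)*(a + 2)*(a + 5/2)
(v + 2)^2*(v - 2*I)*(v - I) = v^4 + 4*v^3 - 3*I*v^3 + 2*v^2 - 12*I*v^2 - 8*v - 12*I*v - 8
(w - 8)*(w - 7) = w^2 - 15*w + 56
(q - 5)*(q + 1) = q^2 - 4*q - 5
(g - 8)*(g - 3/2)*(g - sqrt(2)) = g^3 - 19*g^2/2 - sqrt(2)*g^2 + 12*g + 19*sqrt(2)*g/2 - 12*sqrt(2)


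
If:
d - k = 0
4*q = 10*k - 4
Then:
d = 2*q/5 + 2/5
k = 2*q/5 + 2/5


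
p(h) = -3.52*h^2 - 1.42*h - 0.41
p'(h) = -7.04*h - 1.42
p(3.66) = -52.76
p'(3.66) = -27.19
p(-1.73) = -8.49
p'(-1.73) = 10.76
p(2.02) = -17.64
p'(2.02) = -15.64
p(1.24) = -7.58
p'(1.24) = -10.15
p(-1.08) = -2.98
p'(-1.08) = 6.18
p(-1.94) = -10.90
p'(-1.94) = 12.24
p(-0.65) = -0.97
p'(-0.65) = 3.16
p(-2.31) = -15.91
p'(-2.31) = 14.84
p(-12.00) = -490.25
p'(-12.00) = 83.06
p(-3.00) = -27.83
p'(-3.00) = 19.70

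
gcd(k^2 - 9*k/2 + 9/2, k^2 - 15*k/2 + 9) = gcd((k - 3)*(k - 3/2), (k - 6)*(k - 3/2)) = k - 3/2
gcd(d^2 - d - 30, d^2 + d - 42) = d - 6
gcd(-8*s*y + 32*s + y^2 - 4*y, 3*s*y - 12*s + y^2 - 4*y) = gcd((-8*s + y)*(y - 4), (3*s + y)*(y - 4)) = y - 4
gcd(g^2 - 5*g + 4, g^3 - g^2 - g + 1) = g - 1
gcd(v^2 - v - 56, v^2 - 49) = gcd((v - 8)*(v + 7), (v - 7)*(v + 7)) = v + 7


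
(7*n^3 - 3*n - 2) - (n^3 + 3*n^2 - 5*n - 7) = 6*n^3 - 3*n^2 + 2*n + 5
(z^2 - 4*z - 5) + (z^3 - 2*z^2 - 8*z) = z^3 - z^2 - 12*z - 5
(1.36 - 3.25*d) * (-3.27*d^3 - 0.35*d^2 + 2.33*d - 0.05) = 10.6275*d^4 - 3.3097*d^3 - 8.0485*d^2 + 3.3313*d - 0.068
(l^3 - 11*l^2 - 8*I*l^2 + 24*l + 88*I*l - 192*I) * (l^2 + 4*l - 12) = l^5 - 7*l^4 - 8*I*l^4 - 32*l^3 + 56*I*l^3 + 228*l^2 + 256*I*l^2 - 288*l - 1824*I*l + 2304*I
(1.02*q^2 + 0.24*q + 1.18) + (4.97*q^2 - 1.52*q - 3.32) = 5.99*q^2 - 1.28*q - 2.14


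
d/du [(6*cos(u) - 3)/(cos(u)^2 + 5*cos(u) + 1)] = 3*(-2*cos(u) + cos(2*u) - 6)*sin(u)/(cos(u)^2 + 5*cos(u) + 1)^2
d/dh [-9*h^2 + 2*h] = 2 - 18*h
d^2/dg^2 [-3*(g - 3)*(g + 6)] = -6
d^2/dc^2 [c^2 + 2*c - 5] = 2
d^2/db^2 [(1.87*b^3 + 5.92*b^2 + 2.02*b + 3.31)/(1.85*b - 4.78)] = (12.80015*b^3 - 99.21846*b^2 + 256.359048*b + 328.907726)/(6.331625*b^3 - 49.07865*b^2 + 126.80862*b - 109.215352)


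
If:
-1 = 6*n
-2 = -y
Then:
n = -1/6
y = 2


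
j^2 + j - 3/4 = (j - 1/2)*(j + 3/2)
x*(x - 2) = x^2 - 2*x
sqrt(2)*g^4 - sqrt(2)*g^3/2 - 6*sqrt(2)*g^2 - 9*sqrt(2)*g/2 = g*(g - 3)*(g + 3/2)*(sqrt(2)*g + sqrt(2))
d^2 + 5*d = d*(d + 5)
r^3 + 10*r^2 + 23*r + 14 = (r + 1)*(r + 2)*(r + 7)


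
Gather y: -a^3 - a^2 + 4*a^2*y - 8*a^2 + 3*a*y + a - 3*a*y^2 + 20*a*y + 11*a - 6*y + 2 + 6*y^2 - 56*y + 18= -a^3 - 9*a^2 + 12*a + y^2*(6 - 3*a) + y*(4*a^2 + 23*a - 62) + 20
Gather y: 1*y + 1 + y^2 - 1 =y^2 + y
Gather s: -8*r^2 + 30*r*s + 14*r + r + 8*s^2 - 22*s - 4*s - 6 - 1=-8*r^2 + 15*r + 8*s^2 + s*(30*r - 26) - 7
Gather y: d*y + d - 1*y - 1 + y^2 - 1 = d + y^2 + y*(d - 1) - 2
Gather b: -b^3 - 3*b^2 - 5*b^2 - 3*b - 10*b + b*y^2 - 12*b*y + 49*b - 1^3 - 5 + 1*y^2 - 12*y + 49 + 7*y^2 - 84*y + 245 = -b^3 - 8*b^2 + b*(y^2 - 12*y + 36) + 8*y^2 - 96*y + 288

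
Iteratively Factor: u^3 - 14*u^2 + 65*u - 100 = (u - 4)*(u^2 - 10*u + 25) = (u - 5)*(u - 4)*(u - 5)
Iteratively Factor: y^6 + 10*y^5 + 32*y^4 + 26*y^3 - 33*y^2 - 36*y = (y)*(y^5 + 10*y^4 + 32*y^3 + 26*y^2 - 33*y - 36) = y*(y + 4)*(y^4 + 6*y^3 + 8*y^2 - 6*y - 9) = y*(y + 3)*(y + 4)*(y^3 + 3*y^2 - y - 3) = y*(y - 1)*(y + 3)*(y + 4)*(y^2 + 4*y + 3) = y*(y - 1)*(y + 1)*(y + 3)*(y + 4)*(y + 3)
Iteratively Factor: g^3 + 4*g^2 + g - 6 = (g + 2)*(g^2 + 2*g - 3) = (g - 1)*(g + 2)*(g + 3)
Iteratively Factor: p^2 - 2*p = (p - 2)*(p)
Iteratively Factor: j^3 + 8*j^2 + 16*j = (j)*(j^2 + 8*j + 16) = j*(j + 4)*(j + 4)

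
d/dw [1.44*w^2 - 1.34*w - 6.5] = 2.88*w - 1.34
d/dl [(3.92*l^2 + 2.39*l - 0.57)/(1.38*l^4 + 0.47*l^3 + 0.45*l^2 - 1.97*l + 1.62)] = (-10.8192*l^5 - 11.737*l^4 + 0.899799999999999*l^3 - 7.9942*l^2 + 13.2138*l + 2.7489)/(1.9044*l^8 + 1.2972*l^7 + 1.4629*l^6 - 5.0142*l^5 + 2.8219*l^4 - 0.2502*l^3 + 5.3389*l^2 - 6.3828*l + 2.6244)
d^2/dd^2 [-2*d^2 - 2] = -4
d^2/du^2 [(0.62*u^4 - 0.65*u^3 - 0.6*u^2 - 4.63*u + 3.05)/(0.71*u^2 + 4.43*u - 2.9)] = (0.625084000000001*u^6 + 11.700516*u^5 + 65.345148*u^4 - 156.524916*u^3 + 114.48633*u^2 - 32.43903*u + 3.21656999999999)/(0.357911*u^6 + 6.699489*u^5 + 37.415367*u^4 + 32.210087*u^3 - 152.82333*u^2 + 111.7689*u - 24.389)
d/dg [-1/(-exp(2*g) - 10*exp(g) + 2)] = 2*(-exp(g) - 5)*exp(g)/(exp(2*g) + 10*exp(g) - 2)^2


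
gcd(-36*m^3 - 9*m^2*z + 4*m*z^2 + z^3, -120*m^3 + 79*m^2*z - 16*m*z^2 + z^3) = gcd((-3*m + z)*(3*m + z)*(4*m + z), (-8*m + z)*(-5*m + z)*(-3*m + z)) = -3*m + z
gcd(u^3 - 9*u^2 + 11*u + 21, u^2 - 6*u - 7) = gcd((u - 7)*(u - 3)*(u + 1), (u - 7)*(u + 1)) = u^2 - 6*u - 7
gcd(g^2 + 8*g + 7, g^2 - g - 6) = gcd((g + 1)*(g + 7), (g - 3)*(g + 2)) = 1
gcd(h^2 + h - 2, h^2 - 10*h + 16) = 1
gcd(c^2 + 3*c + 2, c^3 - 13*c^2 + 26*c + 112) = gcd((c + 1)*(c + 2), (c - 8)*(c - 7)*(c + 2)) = c + 2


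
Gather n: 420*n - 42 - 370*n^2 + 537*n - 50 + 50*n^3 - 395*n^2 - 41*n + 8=50*n^3 - 765*n^2 + 916*n - 84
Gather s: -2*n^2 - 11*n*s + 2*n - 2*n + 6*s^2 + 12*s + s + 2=-2*n^2 + 6*s^2 + s*(13 - 11*n) + 2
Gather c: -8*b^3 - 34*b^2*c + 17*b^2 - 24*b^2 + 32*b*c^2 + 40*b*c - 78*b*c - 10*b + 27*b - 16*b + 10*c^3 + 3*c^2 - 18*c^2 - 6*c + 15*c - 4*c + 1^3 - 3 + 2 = -8*b^3 - 7*b^2 + b + 10*c^3 + c^2*(32*b - 15) + c*(-34*b^2 - 38*b + 5)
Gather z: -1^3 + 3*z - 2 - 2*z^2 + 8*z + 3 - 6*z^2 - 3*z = -8*z^2 + 8*z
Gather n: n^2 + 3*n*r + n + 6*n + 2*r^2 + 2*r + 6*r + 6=n^2 + n*(3*r + 7) + 2*r^2 + 8*r + 6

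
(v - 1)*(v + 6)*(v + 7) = v^3 + 12*v^2 + 29*v - 42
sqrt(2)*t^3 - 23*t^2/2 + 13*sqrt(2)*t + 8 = (t - 4*sqrt(2))*(t - 2*sqrt(2))*(sqrt(2)*t + 1/2)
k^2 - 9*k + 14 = (k - 7)*(k - 2)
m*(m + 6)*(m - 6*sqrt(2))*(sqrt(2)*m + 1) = sqrt(2)*m^4 - 11*m^3 + 6*sqrt(2)*m^3 - 66*m^2 - 6*sqrt(2)*m^2 - 36*sqrt(2)*m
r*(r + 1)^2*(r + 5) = r^4 + 7*r^3 + 11*r^2 + 5*r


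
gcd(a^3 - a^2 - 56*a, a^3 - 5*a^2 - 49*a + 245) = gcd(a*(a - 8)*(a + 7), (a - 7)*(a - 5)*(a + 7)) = a + 7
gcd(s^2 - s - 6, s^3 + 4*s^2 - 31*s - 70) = s + 2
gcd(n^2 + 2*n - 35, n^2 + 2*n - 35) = n^2 + 2*n - 35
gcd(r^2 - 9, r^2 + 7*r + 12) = r + 3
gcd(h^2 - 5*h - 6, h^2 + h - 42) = h - 6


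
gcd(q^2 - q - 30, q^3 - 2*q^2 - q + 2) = 1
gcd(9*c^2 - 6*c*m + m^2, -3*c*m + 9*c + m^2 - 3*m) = 3*c - m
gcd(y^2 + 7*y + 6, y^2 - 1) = y + 1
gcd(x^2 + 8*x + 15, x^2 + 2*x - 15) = x + 5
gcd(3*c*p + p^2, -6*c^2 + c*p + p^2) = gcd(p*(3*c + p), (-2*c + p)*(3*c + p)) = 3*c + p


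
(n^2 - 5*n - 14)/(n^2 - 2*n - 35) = (n + 2)/(n + 5)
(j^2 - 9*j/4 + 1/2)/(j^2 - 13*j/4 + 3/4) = (j - 2)/(j - 3)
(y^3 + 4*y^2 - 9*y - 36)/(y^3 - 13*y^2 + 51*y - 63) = (y^2 + 7*y + 12)/(y^2 - 10*y + 21)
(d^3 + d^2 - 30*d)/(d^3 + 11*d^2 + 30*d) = (d - 5)/(d + 5)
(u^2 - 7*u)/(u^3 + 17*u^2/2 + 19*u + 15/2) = 2*u*(u - 7)/(2*u^3 + 17*u^2 + 38*u + 15)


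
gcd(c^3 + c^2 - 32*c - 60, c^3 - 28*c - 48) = c^2 - 4*c - 12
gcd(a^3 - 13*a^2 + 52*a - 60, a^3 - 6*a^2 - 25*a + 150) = a^2 - 11*a + 30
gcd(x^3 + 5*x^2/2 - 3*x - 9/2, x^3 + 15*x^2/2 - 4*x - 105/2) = x + 3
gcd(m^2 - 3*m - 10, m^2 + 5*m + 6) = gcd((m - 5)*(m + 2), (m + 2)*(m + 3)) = m + 2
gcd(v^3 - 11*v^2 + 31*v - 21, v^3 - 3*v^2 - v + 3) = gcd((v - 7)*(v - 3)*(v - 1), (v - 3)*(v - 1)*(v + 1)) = v^2 - 4*v + 3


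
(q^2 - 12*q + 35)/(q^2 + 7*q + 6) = (q^2 - 12*q + 35)/(q^2 + 7*q + 6)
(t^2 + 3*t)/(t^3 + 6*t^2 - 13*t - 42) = t*(t + 3)/(t^3 + 6*t^2 - 13*t - 42)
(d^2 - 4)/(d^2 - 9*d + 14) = (d + 2)/(d - 7)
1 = 1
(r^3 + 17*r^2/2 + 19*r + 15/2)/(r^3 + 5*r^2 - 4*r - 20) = (2*r^2 + 7*r + 3)/(2*(r^2 - 4))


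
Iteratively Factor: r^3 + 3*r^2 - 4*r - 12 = (r + 3)*(r^2 - 4) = (r - 2)*(r + 3)*(r + 2)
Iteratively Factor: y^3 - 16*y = (y + 4)*(y^2 - 4*y) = (y - 4)*(y + 4)*(y)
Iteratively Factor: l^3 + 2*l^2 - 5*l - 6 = (l - 2)*(l^2 + 4*l + 3) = (l - 2)*(l + 1)*(l + 3)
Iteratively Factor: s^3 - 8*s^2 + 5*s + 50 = (s - 5)*(s^2 - 3*s - 10) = (s - 5)^2*(s + 2)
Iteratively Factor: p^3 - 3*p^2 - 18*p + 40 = (p - 2)*(p^2 - p - 20) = (p - 5)*(p - 2)*(p + 4)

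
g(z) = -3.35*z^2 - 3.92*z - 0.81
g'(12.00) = -84.32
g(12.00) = -530.25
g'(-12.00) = 76.48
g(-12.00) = -436.17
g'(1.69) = -15.24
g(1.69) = -17.00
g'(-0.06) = -3.52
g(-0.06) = -0.59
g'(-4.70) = 27.57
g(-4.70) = -56.39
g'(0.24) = -5.53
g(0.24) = -1.94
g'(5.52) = -40.90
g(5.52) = -124.52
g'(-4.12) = 23.68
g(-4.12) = -41.52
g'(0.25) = -5.60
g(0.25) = -2.00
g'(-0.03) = -3.72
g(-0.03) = -0.70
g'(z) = -6.7*z - 3.92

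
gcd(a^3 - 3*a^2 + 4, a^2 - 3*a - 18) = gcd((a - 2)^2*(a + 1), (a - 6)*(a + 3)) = 1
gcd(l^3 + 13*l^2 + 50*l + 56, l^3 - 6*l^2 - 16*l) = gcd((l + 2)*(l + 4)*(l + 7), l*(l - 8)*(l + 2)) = l + 2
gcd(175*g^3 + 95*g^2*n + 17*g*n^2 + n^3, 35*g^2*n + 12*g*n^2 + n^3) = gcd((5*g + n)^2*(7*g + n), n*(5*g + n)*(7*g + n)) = 35*g^2 + 12*g*n + n^2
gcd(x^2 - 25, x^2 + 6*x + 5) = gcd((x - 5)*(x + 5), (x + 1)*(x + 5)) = x + 5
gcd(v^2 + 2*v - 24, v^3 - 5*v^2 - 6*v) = 1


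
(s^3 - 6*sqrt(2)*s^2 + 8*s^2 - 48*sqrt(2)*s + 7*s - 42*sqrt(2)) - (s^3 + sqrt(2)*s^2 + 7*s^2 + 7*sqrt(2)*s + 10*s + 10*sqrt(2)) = -7*sqrt(2)*s^2 + s^2 - 55*sqrt(2)*s - 3*s - 52*sqrt(2)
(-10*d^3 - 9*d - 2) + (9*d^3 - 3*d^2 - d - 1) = -d^3 - 3*d^2 - 10*d - 3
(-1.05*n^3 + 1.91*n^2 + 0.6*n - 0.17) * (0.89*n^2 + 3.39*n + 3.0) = -0.9345*n^5 - 1.8596*n^4 + 3.8589*n^3 + 7.6127*n^2 + 1.2237*n - 0.51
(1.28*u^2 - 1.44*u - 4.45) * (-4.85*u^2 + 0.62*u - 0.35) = -6.208*u^4 + 7.7776*u^3 + 20.2417*u^2 - 2.255*u + 1.5575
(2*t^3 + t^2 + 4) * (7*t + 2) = 14*t^4 + 11*t^3 + 2*t^2 + 28*t + 8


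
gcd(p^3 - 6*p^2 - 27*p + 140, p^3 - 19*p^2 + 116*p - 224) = p^2 - 11*p + 28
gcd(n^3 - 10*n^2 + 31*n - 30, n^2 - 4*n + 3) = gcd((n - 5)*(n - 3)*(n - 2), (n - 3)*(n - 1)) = n - 3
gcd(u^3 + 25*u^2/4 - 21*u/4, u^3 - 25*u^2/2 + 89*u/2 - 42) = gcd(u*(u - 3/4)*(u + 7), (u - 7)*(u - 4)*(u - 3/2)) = 1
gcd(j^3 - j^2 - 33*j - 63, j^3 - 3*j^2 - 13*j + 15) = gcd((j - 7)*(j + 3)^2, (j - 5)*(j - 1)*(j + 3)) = j + 3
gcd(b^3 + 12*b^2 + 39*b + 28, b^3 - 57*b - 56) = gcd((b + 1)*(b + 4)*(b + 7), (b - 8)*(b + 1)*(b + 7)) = b^2 + 8*b + 7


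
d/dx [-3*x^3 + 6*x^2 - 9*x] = -9*x^2 + 12*x - 9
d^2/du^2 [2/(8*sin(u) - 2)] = 4*(-4*sin(u)^2 - sin(u) + 8)/(4*sin(u) - 1)^3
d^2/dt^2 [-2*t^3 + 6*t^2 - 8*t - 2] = 12 - 12*t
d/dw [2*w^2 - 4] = 4*w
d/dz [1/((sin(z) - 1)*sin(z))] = (-2/tan(z) + cos(z)/sin(z)^2)/(sin(z) - 1)^2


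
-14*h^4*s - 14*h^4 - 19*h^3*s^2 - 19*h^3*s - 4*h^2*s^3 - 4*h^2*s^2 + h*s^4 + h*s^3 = (-7*h + s)*(h + s)*(2*h + s)*(h*s + h)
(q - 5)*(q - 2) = q^2 - 7*q + 10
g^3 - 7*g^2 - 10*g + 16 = (g - 8)*(g - 1)*(g + 2)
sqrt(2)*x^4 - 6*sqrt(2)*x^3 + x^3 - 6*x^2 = x^2*(x - 6)*(sqrt(2)*x + 1)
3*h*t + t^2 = t*(3*h + t)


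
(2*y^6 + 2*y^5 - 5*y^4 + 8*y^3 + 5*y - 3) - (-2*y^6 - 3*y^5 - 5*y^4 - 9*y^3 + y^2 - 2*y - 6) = 4*y^6 + 5*y^5 + 17*y^3 - y^2 + 7*y + 3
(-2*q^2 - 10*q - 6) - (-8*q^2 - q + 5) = 6*q^2 - 9*q - 11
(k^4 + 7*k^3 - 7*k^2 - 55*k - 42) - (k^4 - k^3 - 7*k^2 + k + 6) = 8*k^3 - 56*k - 48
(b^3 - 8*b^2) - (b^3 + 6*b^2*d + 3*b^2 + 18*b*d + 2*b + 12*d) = -6*b^2*d - 11*b^2 - 18*b*d - 2*b - 12*d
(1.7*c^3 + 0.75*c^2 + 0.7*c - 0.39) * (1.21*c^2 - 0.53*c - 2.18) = 2.057*c^5 + 0.00649999999999995*c^4 - 3.2565*c^3 - 2.4779*c^2 - 1.3193*c + 0.8502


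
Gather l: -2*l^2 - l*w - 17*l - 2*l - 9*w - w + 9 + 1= -2*l^2 + l*(-w - 19) - 10*w + 10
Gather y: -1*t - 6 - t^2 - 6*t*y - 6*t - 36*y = -t^2 - 7*t + y*(-6*t - 36) - 6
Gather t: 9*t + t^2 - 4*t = t^2 + 5*t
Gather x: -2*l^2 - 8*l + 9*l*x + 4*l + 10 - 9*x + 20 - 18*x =-2*l^2 - 4*l + x*(9*l - 27) + 30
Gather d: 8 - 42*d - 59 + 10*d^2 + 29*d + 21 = 10*d^2 - 13*d - 30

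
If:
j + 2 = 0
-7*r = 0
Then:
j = -2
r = 0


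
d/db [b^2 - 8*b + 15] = 2*b - 8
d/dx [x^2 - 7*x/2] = 2*x - 7/2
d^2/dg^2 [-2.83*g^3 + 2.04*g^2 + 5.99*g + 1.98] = 4.08 - 16.98*g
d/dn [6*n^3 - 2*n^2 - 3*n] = 18*n^2 - 4*n - 3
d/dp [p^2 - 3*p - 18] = 2*p - 3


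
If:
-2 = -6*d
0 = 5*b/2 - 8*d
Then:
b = 16/15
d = 1/3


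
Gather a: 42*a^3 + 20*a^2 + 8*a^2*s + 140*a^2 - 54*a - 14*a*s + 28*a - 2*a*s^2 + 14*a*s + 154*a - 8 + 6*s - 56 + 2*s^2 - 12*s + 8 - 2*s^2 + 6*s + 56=42*a^3 + a^2*(8*s + 160) + a*(128 - 2*s^2)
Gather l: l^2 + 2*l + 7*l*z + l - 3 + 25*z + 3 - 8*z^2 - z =l^2 + l*(7*z + 3) - 8*z^2 + 24*z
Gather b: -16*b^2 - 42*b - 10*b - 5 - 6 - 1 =-16*b^2 - 52*b - 12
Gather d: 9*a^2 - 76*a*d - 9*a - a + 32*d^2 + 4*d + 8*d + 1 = 9*a^2 - 10*a + 32*d^2 + d*(12 - 76*a) + 1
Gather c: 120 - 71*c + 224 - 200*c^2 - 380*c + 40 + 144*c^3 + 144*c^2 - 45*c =144*c^3 - 56*c^2 - 496*c + 384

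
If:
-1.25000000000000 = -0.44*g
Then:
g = 2.84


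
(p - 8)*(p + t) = p^2 + p*t - 8*p - 8*t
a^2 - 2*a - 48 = (a - 8)*(a + 6)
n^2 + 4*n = n*(n + 4)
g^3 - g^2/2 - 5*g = g*(g - 5/2)*(g + 2)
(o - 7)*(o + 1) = o^2 - 6*o - 7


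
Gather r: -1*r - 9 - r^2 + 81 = -r^2 - r + 72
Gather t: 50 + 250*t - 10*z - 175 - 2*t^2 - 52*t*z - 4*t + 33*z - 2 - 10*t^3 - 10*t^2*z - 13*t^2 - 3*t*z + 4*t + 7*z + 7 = -10*t^3 + t^2*(-10*z - 15) + t*(250 - 55*z) + 30*z - 120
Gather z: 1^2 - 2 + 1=0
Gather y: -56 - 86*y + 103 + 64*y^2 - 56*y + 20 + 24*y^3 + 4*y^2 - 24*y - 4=24*y^3 + 68*y^2 - 166*y + 63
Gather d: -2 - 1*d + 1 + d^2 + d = d^2 - 1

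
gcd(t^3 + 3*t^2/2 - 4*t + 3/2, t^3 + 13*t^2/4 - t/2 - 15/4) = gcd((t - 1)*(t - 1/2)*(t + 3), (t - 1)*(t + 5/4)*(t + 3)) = t^2 + 2*t - 3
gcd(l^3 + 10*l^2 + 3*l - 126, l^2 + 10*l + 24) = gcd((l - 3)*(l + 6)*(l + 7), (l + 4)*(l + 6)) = l + 6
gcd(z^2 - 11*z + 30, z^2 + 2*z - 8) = 1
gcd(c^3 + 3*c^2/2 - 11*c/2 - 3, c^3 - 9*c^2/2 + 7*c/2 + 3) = c^2 - 3*c/2 - 1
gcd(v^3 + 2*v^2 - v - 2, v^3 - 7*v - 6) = v^2 + 3*v + 2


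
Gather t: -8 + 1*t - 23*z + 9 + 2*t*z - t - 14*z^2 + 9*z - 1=2*t*z - 14*z^2 - 14*z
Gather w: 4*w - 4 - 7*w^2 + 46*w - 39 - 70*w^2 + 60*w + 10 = -77*w^2 + 110*w - 33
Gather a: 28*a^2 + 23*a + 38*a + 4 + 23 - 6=28*a^2 + 61*a + 21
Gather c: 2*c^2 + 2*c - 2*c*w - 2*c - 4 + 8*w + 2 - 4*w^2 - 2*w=2*c^2 - 2*c*w - 4*w^2 + 6*w - 2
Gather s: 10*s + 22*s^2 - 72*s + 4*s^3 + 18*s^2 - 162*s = 4*s^3 + 40*s^2 - 224*s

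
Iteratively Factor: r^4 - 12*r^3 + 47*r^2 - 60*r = (r - 5)*(r^3 - 7*r^2 + 12*r) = (r - 5)*(r - 3)*(r^2 - 4*r) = (r - 5)*(r - 4)*(r - 3)*(r)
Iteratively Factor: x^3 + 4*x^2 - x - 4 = (x + 1)*(x^2 + 3*x - 4) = (x + 1)*(x + 4)*(x - 1)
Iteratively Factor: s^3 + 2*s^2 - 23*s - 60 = (s + 4)*(s^2 - 2*s - 15) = (s - 5)*(s + 4)*(s + 3)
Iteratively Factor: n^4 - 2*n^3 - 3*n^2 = (n - 3)*(n^3 + n^2) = n*(n - 3)*(n^2 + n) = n^2*(n - 3)*(n + 1)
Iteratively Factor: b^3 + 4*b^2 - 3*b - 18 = (b + 3)*(b^2 + b - 6) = (b + 3)^2*(b - 2)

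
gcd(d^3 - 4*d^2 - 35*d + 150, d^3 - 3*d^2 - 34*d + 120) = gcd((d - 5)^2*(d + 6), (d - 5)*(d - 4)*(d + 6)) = d^2 + d - 30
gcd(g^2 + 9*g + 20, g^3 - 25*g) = g + 5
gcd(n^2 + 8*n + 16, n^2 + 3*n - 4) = n + 4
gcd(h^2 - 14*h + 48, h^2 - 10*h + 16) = h - 8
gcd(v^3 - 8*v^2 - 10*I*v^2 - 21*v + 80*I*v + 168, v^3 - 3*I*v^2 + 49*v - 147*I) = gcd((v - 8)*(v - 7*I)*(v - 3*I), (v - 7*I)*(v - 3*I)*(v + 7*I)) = v^2 - 10*I*v - 21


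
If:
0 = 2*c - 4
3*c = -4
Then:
No Solution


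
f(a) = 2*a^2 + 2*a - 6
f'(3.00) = 14.00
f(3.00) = 18.00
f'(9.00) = 38.00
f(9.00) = 174.00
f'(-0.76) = -1.04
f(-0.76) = -6.36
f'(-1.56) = -4.24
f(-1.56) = -4.25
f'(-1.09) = -2.36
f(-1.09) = -5.80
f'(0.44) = 3.76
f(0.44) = -4.73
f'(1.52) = 8.08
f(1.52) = 1.66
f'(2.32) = 11.28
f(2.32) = 9.40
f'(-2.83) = -9.32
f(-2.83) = 4.36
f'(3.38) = 15.52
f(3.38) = 23.61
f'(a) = 4*a + 2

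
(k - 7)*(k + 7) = k^2 - 49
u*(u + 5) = u^2 + 5*u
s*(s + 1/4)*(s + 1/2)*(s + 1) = s^4 + 7*s^3/4 + 7*s^2/8 + s/8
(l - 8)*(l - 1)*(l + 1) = l^3 - 8*l^2 - l + 8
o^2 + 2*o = o*(o + 2)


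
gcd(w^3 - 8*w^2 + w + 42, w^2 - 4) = w + 2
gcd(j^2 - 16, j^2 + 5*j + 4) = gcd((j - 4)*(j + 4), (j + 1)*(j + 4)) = j + 4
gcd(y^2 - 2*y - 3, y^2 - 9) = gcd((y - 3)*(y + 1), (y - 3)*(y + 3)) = y - 3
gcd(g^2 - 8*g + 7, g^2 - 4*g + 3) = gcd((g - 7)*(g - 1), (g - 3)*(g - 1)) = g - 1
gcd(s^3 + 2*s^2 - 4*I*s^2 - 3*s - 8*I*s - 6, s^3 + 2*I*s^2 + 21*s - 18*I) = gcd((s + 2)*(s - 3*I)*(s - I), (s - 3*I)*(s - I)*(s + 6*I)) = s^2 - 4*I*s - 3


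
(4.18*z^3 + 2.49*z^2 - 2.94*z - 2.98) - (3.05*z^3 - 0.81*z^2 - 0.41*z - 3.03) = 1.13*z^3 + 3.3*z^2 - 2.53*z + 0.0499999999999998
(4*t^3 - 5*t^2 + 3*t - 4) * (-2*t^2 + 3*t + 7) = -8*t^5 + 22*t^4 + 7*t^3 - 18*t^2 + 9*t - 28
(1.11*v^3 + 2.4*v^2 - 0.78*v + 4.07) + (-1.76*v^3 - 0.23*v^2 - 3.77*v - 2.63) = -0.65*v^3 + 2.17*v^2 - 4.55*v + 1.44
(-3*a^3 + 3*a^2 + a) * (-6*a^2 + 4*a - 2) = 18*a^5 - 30*a^4 + 12*a^3 - 2*a^2 - 2*a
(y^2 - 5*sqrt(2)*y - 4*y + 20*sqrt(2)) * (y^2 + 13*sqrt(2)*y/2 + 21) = y^4 - 4*y^3 + 3*sqrt(2)*y^3/2 - 44*y^2 - 6*sqrt(2)*y^2 - 105*sqrt(2)*y + 176*y + 420*sqrt(2)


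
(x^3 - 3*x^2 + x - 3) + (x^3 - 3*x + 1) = 2*x^3 - 3*x^2 - 2*x - 2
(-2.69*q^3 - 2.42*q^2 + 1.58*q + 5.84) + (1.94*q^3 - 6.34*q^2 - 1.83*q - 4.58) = -0.75*q^3 - 8.76*q^2 - 0.25*q + 1.26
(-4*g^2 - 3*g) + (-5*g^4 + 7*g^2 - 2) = -5*g^4 + 3*g^2 - 3*g - 2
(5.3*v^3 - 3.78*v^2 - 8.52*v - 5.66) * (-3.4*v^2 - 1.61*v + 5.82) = -18.02*v^5 + 4.319*v^4 + 65.8998*v^3 + 10.9616*v^2 - 40.4738*v - 32.9412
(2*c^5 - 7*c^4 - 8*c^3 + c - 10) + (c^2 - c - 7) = 2*c^5 - 7*c^4 - 8*c^3 + c^2 - 17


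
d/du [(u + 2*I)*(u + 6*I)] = 2*u + 8*I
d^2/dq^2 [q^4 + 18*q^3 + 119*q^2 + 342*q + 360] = 12*q^2 + 108*q + 238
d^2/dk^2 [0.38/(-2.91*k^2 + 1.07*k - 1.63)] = (6.435756*k^2 - 2.366412*k - 0.38*(5.82*k - 1.07)*(11.64*k - 2.14) + 3.604908)/(2.91*k^2 - 1.07*k + 1.63)^3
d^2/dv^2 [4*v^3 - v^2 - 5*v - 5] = 24*v - 2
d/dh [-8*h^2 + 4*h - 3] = 4 - 16*h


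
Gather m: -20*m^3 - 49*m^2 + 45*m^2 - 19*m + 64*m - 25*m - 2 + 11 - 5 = -20*m^3 - 4*m^2 + 20*m + 4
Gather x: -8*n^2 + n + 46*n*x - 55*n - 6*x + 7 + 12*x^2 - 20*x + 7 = -8*n^2 - 54*n + 12*x^2 + x*(46*n - 26) + 14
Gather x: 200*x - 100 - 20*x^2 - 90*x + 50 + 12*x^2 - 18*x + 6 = -8*x^2 + 92*x - 44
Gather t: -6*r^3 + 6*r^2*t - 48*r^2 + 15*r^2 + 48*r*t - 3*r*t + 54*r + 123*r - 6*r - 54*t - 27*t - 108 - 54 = -6*r^3 - 33*r^2 + 171*r + t*(6*r^2 + 45*r - 81) - 162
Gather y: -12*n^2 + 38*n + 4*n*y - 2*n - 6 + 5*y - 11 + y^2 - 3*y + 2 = -12*n^2 + 36*n + y^2 + y*(4*n + 2) - 15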